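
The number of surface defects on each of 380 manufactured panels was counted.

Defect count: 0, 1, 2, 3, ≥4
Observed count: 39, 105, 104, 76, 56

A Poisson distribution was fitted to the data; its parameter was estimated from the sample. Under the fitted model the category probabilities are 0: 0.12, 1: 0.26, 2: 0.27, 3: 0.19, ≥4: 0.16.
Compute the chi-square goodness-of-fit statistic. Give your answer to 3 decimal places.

1.942

Expected counts E_i = n·p_i: 380×0.12 = 45.6, 380×0.26 = 98.8, 380×0.27 = 102.6, 380×0.19 = 72.2, 380×0.16 = 60.8.
cat         O        E   (O−E)²/E
0          39     45.6     0.9553
1         105     98.8     0.3891
2         104    102.6     0.0191
3          76     72.2     0.2000
≥4         56     60.8     0.3789
Sum = 1.942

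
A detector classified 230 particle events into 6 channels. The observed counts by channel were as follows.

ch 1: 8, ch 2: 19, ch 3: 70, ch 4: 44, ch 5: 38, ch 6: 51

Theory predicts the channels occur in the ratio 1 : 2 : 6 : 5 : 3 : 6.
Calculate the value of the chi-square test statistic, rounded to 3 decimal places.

Ratio total = 23. Expected counts: 230×1/23 = 10, 230×2/23 = 20, 230×6/23 = 60, 230×5/23 = 50, 230×3/23 = 30, 230×6/23 = 60.
ch 1: (8 − 10)²/10 = 4/10 = 0.4000
ch 2: (19 − 20)²/20 = 1/20 = 0.0500
ch 3: (70 − 60)²/60 = 100/60 = 1.6667
ch 4: (44 − 50)²/50 = 36/50 = 0.7200
ch 5: (38 − 30)²/30 = 64/30 = 2.1333
ch 6: (51 − 60)²/60 = 81/60 = 1.3500
Sum = 6.320

6.320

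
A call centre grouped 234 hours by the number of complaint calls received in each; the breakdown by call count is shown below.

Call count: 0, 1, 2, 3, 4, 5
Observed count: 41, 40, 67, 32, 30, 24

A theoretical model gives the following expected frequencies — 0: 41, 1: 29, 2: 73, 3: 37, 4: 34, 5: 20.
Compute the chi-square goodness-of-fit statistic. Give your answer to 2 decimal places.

6.61

χ² = (41−41)²/41 + (40−29)²/29 + (67−73)²/73 + (32−37)²/37 + (30−34)²/34 + (24−20)²/20
   = 0.000 + 4.172 + 0.493 + 0.676 + 0.471 + 0.800
Sum = 6.61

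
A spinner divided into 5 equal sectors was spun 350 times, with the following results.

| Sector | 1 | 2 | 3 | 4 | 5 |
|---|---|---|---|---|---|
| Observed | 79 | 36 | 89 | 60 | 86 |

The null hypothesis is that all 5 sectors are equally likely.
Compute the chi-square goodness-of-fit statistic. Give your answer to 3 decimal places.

Expected count for each of the 5 categories: 350/5 = 70.
cat         O        E   (O−E)²/E
1          79       70     1.1571
2          36       70    16.5143
3          89       70     5.1571
4          60       70     1.4286
5          86       70     3.6571
Sum = 27.914

27.914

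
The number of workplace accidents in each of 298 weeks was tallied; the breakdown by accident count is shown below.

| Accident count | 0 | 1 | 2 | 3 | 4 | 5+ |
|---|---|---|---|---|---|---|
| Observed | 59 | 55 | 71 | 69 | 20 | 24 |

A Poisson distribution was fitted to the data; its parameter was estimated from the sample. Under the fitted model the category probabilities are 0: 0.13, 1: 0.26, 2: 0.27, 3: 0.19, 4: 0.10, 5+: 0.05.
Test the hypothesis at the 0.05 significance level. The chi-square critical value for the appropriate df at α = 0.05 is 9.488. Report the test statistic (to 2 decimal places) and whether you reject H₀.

Expected counts E_i = n·p_i: 298×0.13 = 38.74, 298×0.26 = 77.48, 298×0.27 = 80.46, 298×0.19 = 56.62, 298×0.10 = 29.8, 298×0.05 = 14.9.
cat         O        E   (O−E)²/E
0          59    38.74     10.595
1          55    77.48      6.522
2          71    80.46      1.112
3          69    56.62      2.707
4          20     29.8      3.223
5+         24     14.9      5.558
Sum = 29.72
df = 4. Since 29.72 > 9.488, we reject H₀.

29.72; reject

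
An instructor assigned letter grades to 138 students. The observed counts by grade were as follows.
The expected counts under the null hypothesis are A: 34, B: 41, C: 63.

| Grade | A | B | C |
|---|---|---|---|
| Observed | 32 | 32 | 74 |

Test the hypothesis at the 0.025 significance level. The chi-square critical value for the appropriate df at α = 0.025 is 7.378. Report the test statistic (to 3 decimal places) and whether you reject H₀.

4.014; do not reject

cat         O        E   (O−E)²/E
A          32       34     0.1176
B          32       41     1.9756
C          74       63     1.9206
Sum = 4.014
df = 2. Since 4.014 < 7.378, we do not reject H₀.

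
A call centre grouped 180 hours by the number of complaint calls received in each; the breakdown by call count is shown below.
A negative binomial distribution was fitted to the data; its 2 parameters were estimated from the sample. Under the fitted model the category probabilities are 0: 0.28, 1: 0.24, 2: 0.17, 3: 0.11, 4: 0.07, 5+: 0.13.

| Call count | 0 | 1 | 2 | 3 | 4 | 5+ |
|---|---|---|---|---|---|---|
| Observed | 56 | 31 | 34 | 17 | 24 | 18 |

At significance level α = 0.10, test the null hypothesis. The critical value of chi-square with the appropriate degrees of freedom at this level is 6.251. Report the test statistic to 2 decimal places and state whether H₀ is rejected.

Expected counts E_i = n·p_i: 180×0.28 = 50.4, 180×0.24 = 43.2, 180×0.17 = 30.6, 180×0.11 = 19.8, 180×0.07 = 12.6, 180×0.13 = 23.4.
0: (56 − 50.4)²/50.4 = 31.36/50.4 = 0.622
1: (31 − 43.2)²/43.2 = 148.84/43.2 = 3.445
2: (34 − 30.6)²/30.6 = 11.56/30.6 = 0.378
3: (17 − 19.8)²/19.8 = 7.84/19.8 = 0.396
4: (24 − 12.6)²/12.6 = 129.96/12.6 = 10.314
5+: (18 − 23.4)²/23.4 = 29.16/23.4 = 1.246
Sum = 16.40
df = 3. Since 16.40 > 6.251, we reject H₀.

16.40; reject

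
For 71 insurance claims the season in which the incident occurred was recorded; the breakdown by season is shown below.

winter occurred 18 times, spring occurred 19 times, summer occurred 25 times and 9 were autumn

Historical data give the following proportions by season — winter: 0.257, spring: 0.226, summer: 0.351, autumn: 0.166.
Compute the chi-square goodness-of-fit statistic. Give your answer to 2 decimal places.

Expected counts E_i = n·p_i: 71×0.257 = 18.247, 71×0.226 = 16.046, 71×0.351 = 24.921, 71×0.166 = 11.786.
χ² = (18−18.247)²/18.247 + (19−16.046)²/16.046 + (25−24.921)²/24.921 + (9−11.786)²/11.786
   = 0.003 + 0.544 + 0.000 + 0.659
Sum = 1.21

1.21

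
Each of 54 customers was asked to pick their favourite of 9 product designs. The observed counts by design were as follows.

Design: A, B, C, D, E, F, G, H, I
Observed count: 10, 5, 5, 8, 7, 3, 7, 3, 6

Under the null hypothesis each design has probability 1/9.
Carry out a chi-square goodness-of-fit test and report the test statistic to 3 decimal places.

Under H₀ each category has probability 1/9, so each expected count is 54/9 = 6.
χ² = (10−6)²/6 + (5−6)²/6 + (5−6)²/6 + (8−6)²/6 + (7−6)²/6 + (3−6)²/6 + (7−6)²/6 + (3−6)²/6 + (6−6)²/6
   = 2.6667 + 0.1667 + 0.1667 + 0.6667 + 0.1667 + 1.5000 + 0.1667 + 1.5000 + 0.0000
Sum = 7.000

7.000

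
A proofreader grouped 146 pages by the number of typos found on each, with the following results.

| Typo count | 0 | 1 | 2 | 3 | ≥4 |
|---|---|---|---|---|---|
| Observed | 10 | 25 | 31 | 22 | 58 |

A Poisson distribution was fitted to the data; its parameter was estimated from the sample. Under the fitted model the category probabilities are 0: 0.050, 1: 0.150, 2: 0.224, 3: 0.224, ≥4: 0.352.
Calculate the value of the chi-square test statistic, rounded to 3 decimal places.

Expected counts E_i = n·p_i: 146×0.050 = 7.3, 146×0.150 = 21.9, 146×0.224 = 32.704, 146×0.224 = 32.704, 146×0.352 = 51.392.
χ² = (10−7.3)²/7.3 + (25−21.9)²/21.9 + (31−32.704)²/32.704 + (22−32.704)²/32.704 + (58−51.392)²/51.392
   = 0.9986 + 0.4388 + 0.0888 + 3.5034 + 0.8497
Sum = 5.879

5.879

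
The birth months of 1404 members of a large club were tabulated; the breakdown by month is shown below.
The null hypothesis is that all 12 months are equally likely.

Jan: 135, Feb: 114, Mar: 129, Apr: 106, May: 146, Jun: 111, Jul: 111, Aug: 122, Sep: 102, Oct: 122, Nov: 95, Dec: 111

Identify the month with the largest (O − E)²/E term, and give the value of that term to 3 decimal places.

May, 7.188

Under H₀ each category has probability 1/12, so each expected count is 1404/12 = 117.
χ² = (135−117)²/117 + (114−117)²/117 + (129−117)²/117 + (106−117)²/117 + (146−117)²/117 + (111−117)²/117 + (111−117)²/117 + (122−117)²/117 + (102−117)²/117 + (122−117)²/117 + (95−117)²/117 + (111−117)²/117
   = 2.7692 + 0.0769 + 1.2308 + 1.0342 + 7.1880 + 0.3077 + 0.3077 + 0.2137 + 1.9231 + 0.2137 + 4.1368 + 0.3077
The largest term is for May: 7.188.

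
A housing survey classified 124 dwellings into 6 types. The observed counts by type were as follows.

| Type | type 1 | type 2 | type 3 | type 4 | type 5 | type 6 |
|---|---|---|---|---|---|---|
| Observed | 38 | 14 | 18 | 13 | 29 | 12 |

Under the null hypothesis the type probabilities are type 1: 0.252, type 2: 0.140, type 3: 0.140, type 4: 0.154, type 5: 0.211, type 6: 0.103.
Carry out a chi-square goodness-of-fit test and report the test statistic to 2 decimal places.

4.43

Expected counts E_i = n·p_i: 124×0.252 = 31.248, 124×0.140 = 17.36, 124×0.140 = 17.36, 124×0.154 = 19.096, 124×0.211 = 26.164, 124×0.103 = 12.772.
χ² = (38−31.248)²/31.248 + (14−17.36)²/17.36 + (18−17.36)²/17.36 + (13−19.096)²/19.096 + (29−26.164)²/26.164 + (12−12.772)²/12.772
   = 1.459 + 0.650 + 0.024 + 1.946 + 0.307 + 0.047
Sum = 4.43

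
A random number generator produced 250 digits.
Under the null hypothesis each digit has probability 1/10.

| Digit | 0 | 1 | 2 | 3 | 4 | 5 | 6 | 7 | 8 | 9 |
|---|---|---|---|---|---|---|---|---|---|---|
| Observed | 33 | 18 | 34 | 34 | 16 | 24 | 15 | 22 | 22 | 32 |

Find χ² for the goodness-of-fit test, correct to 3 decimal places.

Under H₀ each category has probability 1/10, so each expected count is 250/10 = 25.
χ² = (33−25)²/25 + (18−25)²/25 + (34−25)²/25 + (34−25)²/25 + (16−25)²/25 + (24−25)²/25 + (15−25)²/25 + (22−25)²/25 + (22−25)²/25 + (32−25)²/25
   = 2.5600 + 1.9600 + 3.2400 + 3.2400 + 3.2400 + 0.0400 + 4.0000 + 0.3600 + 0.3600 + 1.9600
Sum = 20.960

20.960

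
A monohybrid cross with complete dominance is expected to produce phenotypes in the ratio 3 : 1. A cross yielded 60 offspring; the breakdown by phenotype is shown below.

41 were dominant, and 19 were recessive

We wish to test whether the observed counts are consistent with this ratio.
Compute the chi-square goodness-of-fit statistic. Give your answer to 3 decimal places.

Ratio total = 4. Expected counts: 60×3/4 = 45, 60×1/4 = 15.
χ² = (41−45)²/45 + (19−15)²/15
   = 0.3556 + 1.0667
Sum = 1.422

1.422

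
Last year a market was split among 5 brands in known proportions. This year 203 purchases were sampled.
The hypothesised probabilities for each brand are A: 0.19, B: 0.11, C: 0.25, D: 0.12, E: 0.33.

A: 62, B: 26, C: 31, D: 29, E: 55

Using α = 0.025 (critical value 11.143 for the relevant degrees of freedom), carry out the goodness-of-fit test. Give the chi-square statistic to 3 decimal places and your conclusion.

25.552; reject

Expected counts E_i = n·p_i: 203×0.19 = 38.57, 203×0.11 = 22.33, 203×0.25 = 50.75, 203×0.12 = 24.36, 203×0.33 = 66.99.
cat         O        E   (O−E)²/E
A          62    38.57    14.2330
B          26    22.33     0.6032
C          31    50.75     7.6860
D          29    24.36     0.8838
E          55    66.99     2.1460
Sum = 25.552
df = 4. Since 25.552 > 11.143, we reject H₀.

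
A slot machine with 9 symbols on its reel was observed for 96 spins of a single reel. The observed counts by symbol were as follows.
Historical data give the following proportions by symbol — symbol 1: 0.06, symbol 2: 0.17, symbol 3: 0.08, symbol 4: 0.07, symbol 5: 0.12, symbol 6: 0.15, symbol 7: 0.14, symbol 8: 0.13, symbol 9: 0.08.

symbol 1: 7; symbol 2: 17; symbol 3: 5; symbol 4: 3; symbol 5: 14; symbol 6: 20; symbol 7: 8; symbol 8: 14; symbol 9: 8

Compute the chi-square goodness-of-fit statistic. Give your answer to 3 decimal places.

Expected counts E_i = n·p_i: 96×0.06 = 5.76, 96×0.17 = 16.32, 96×0.08 = 7.68, 96×0.07 = 6.72, 96×0.12 = 11.52, 96×0.15 = 14.4, 96×0.14 = 13.44, 96×0.13 = 12.48, 96×0.08 = 7.68.
cat           O        E   (O−E)²/E
symbol 1      7     5.76     0.2669
symbol 2     17    16.32     0.0283
symbol 3      5     7.68     0.9352
symbol 4      3     6.72     2.0593
symbol 5     14    11.52     0.5339
symbol 6     20     14.4     2.1778
symbol 7      8    13.44     2.2019
symbol 8     14    12.48     0.1851
symbol 9      8     7.68     0.0133
Sum = 8.402

8.402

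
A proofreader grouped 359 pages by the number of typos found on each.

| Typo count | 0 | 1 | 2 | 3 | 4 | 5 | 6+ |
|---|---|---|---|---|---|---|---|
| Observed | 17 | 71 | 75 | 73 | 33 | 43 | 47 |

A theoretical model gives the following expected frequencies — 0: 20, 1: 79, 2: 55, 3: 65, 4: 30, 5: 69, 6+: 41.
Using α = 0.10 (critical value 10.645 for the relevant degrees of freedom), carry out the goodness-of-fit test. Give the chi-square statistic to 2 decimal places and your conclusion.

χ² = (17−20)²/20 + (71−79)²/79 + (75−55)²/55 + (73−65)²/65 + (33−30)²/30 + (43−69)²/69 + (47−41)²/41
   = 0.450 + 0.810 + 7.273 + 0.985 + 0.300 + 9.797 + 0.878
Sum = 20.49
df = 6. Since 20.49 > 10.645, we reject H₀.

20.49; reject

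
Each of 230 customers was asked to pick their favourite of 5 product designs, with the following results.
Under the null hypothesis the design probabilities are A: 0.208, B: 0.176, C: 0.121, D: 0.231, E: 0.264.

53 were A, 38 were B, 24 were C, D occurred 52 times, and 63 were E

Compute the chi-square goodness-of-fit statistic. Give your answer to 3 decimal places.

1.345

Expected counts E_i = n·p_i: 230×0.208 = 47.84, 230×0.176 = 40.48, 230×0.121 = 27.83, 230×0.231 = 53.13, 230×0.264 = 60.72.
cat         O        E   (O−E)²/E
A          53    47.84     0.5566
B          38    40.48     0.1519
C          24    27.83     0.5271
D          52    53.13     0.0240
E          63    60.72     0.0856
Sum = 1.345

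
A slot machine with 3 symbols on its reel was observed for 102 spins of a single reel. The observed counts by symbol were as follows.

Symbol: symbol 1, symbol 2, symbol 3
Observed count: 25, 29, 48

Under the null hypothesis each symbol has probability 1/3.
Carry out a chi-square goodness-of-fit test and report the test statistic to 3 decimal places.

Expected count for each of the 3 categories: 102/3 = 34.
χ² = (25−34)²/34 + (29−34)²/34 + (48−34)²/34
   = 2.3824 + 0.7353 + 5.7647
Sum = 8.882

8.882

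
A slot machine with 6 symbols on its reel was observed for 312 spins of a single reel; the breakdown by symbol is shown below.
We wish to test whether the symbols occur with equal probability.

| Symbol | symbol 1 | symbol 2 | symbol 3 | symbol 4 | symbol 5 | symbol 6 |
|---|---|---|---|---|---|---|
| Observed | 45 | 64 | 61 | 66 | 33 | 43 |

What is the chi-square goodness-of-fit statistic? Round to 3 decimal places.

17.538

Under H₀ each category has probability 1/6, so each expected count is 312/6 = 52.
symbol 1: (45 − 52)²/52 = 49/52 = 0.9423
symbol 2: (64 − 52)²/52 = 144/52 = 2.7692
symbol 3: (61 − 52)²/52 = 81/52 = 1.5577
symbol 4: (66 − 52)²/52 = 196/52 = 3.7692
symbol 5: (33 − 52)²/52 = 361/52 = 6.9423
symbol 6: (43 − 52)²/52 = 81/52 = 1.5577
Sum = 17.538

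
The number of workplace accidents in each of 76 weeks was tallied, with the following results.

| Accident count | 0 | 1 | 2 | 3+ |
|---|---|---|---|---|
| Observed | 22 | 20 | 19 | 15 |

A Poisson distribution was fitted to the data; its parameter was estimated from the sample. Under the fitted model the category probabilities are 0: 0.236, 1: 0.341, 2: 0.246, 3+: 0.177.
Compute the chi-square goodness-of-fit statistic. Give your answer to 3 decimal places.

Expected counts E_i = n·p_i: 76×0.236 = 17.936, 76×0.341 = 25.916, 76×0.246 = 18.696, 76×0.177 = 13.452.
χ² = (22−17.936)²/17.936 + (20−25.916)²/25.916 + (19−18.696)²/18.696 + (15−13.452)²/13.452
   = 0.9208 + 1.3505 + 0.0049 + 0.1781
Sum = 2.454

2.454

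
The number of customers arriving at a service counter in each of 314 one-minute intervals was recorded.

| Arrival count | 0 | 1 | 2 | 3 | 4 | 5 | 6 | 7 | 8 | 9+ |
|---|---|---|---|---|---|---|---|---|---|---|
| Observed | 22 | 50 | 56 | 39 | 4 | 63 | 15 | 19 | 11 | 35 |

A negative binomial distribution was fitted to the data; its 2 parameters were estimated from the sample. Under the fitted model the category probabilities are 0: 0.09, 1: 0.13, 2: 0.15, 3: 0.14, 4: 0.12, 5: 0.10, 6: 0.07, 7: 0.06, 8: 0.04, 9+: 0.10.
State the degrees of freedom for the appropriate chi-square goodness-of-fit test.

7

There are k = 10 categories and 2 parameters estimated from the data, so df = 10 − 1 − 2 = 7.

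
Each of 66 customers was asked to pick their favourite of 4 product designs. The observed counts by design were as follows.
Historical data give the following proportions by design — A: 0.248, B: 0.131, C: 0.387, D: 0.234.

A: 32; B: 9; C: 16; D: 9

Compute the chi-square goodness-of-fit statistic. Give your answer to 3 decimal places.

Expected counts E_i = n·p_i: 66×0.248 = 16.368, 66×0.131 = 8.646, 66×0.387 = 25.542, 66×0.234 = 15.444.
cat         O        E   (O−E)²/E
A          32   16.368    14.9291
B           9    8.646     0.0145
C          16   25.542     3.5647
D           9   15.444     2.6888
Sum = 21.197

21.197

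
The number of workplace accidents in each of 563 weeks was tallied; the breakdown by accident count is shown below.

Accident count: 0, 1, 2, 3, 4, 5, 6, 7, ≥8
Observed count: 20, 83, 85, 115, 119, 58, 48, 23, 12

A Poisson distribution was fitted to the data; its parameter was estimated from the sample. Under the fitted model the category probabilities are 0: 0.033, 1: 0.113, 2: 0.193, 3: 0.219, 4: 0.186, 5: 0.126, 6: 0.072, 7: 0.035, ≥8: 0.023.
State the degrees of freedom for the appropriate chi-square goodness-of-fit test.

There are k = 9 categories and 1 parameter estimated from the data, so df = 9 − 1 − 1 = 7.

7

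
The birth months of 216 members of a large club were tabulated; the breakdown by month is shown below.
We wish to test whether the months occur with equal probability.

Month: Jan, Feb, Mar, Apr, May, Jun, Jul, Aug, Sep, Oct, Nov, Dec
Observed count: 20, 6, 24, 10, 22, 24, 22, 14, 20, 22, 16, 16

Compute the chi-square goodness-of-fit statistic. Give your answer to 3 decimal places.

Expected count for each of the 12 categories: 216/12 = 18.
Jan: (20 − 18)²/18 = 4/18 = 0.2222
Feb: (6 − 18)²/18 = 144/18 = 8.0000
Mar: (24 − 18)²/18 = 36/18 = 2.0000
Apr: (10 − 18)²/18 = 64/18 = 3.5556
May: (22 − 18)²/18 = 16/18 = 0.8889
Jun: (24 − 18)²/18 = 36/18 = 2.0000
Jul: (22 − 18)²/18 = 16/18 = 0.8889
Aug: (14 − 18)²/18 = 16/18 = 0.8889
Sep: (20 − 18)²/18 = 4/18 = 0.2222
Oct: (22 − 18)²/18 = 16/18 = 0.8889
Nov: (16 − 18)²/18 = 4/18 = 0.2222
Dec: (16 − 18)²/18 = 4/18 = 0.2222
Sum = 20.000

20.000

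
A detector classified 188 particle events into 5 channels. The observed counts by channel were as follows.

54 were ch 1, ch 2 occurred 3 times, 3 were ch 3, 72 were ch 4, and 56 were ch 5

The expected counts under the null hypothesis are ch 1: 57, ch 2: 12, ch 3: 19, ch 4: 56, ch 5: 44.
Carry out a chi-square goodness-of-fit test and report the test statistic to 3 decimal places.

28.226

ch 1: (54 − 57)²/57 = 9/57 = 0.1579
ch 2: (3 − 12)²/12 = 81/12 = 6.7500
ch 3: (3 − 19)²/19 = 256/19 = 13.4737
ch 4: (72 − 56)²/56 = 256/56 = 4.5714
ch 5: (56 − 44)²/44 = 144/44 = 3.2727
Sum = 28.226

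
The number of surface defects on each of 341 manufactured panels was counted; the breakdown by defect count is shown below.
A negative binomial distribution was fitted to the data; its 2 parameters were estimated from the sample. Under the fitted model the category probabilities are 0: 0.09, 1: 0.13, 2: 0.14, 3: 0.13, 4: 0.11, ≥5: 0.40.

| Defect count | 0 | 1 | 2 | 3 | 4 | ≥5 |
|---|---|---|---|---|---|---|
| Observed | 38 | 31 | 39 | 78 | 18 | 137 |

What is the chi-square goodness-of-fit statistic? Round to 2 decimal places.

43.07

Expected counts E_i = n·p_i: 341×0.09 = 30.69, 341×0.13 = 44.33, 341×0.14 = 47.74, 341×0.13 = 44.33, 341×0.11 = 37.51, 341×0.40 = 136.4.
0: (38 − 30.69)²/30.69 = 53.4361/30.69 = 1.741
1: (31 − 44.33)²/44.33 = 177.6889/44.33 = 4.008
2: (39 − 47.74)²/47.74 = 76.3876/47.74 = 1.600
3: (78 − 44.33)²/44.33 = 1133.6689/44.33 = 25.573
4: (18 − 37.51)²/37.51 = 380.6401/37.51 = 10.148
≥5: (137 − 136.4)²/136.4 = 0.36/136.4 = 0.003
Sum = 43.07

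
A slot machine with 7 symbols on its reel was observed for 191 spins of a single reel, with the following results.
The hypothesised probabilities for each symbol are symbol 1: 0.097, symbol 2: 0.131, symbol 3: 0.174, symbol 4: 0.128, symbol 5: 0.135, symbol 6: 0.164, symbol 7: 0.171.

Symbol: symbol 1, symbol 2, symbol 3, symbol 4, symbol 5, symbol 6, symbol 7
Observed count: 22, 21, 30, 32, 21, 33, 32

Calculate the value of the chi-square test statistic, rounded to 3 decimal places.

4.936

Expected counts E_i = n·p_i: 191×0.097 = 18.527, 191×0.131 = 25.021, 191×0.174 = 33.234, 191×0.128 = 24.448, 191×0.135 = 25.785, 191×0.164 = 31.324, 191×0.171 = 32.661.
χ² = (22−18.527)²/18.527 + (21−25.021)²/25.021 + (30−33.234)²/33.234 + (32−24.448)²/24.448 + (21−25.785)²/25.785 + (33−31.324)²/31.324 + (32−32.661)²/32.661
   = 0.6510 + 0.6462 + 0.3147 + 2.3328 + 0.8880 + 0.0897 + 0.0134
Sum = 4.936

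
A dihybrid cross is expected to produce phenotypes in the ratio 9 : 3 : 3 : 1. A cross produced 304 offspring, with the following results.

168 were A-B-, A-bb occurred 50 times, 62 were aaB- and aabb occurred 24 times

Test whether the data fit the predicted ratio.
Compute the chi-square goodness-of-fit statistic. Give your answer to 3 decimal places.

Ratio total = 16. Expected counts: 304×9/16 = 171, 304×3/16 = 57, 304×3/16 = 57, 304×1/16 = 19.
cat         O        E   (O−E)²/E
A-B-      168      171     0.0526
A-bb       50       57     0.8596
aaB-       62       57     0.4386
aabb       24       19     1.3158
Sum = 2.667

2.667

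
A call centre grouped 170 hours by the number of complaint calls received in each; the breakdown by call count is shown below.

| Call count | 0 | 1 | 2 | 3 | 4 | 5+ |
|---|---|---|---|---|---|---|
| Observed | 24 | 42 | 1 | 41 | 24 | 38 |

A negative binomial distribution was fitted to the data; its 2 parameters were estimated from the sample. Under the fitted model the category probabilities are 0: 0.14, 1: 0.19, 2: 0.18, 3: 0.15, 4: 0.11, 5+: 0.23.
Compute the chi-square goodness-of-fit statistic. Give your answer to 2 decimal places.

Expected counts E_i = n·p_i: 170×0.14 = 23.8, 170×0.19 = 32.3, 170×0.18 = 30.6, 170×0.15 = 25.5, 170×0.11 = 18.7, 170×0.23 = 39.1.
cat         O        E   (O−E)²/E
0          24     23.8      0.002
1          42     32.3      2.913
2           1     30.6     28.633
3          41     25.5      9.422
4          24     18.7      1.502
5+         38     39.1      0.031
Sum = 42.50

42.50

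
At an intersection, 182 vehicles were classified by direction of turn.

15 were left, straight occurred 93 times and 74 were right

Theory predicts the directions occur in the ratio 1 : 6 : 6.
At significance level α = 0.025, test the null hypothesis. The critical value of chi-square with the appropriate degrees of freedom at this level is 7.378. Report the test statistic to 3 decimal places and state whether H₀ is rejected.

2.226; do not reject

Ratio total = 13. Expected counts: 182×1/13 = 14, 182×6/13 = 84, 182×6/13 = 84.
left: (15 − 14)²/14 = 1/14 = 0.0714
straight: (93 − 84)²/84 = 81/84 = 0.9643
right: (74 − 84)²/84 = 100/84 = 1.1905
Sum = 2.226
df = 2. Since 2.226 < 7.378, we do not reject H₀.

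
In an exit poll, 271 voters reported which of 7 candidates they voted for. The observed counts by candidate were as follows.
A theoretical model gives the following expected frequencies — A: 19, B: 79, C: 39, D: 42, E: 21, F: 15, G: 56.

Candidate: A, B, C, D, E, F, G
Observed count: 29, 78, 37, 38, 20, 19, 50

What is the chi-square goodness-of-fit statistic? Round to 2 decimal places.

7.52

χ² = (29−19)²/19 + (78−79)²/79 + (37−39)²/39 + (38−42)²/42 + (20−21)²/21 + (19−15)²/15 + (50−56)²/56
   = 5.263 + 0.013 + 0.103 + 0.381 + 0.048 + 1.067 + 0.643
Sum = 7.52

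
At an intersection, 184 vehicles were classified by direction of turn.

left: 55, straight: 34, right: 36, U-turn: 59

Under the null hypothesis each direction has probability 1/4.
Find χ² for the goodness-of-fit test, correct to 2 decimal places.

Under H₀ each category has probability 1/4, so each expected count is 184/4 = 46.
cat           O        E   (O−E)²/E
left         55       46      1.761
straight     34       46      3.130
right        36       46      2.174
U-turn       59       46      3.674
Sum = 10.74

10.74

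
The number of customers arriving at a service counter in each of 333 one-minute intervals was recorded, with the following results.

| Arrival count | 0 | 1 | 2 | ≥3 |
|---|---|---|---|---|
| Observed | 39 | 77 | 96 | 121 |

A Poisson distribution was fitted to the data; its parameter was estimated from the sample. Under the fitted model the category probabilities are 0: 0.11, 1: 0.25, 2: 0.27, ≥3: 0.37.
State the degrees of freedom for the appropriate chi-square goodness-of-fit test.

There are k = 4 categories and 1 parameter estimated from the data, so df = 4 − 1 − 1 = 2.

2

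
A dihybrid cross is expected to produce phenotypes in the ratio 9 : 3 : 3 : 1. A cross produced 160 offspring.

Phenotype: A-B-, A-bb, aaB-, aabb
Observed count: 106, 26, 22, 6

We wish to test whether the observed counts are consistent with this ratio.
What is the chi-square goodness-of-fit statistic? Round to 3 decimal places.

7.111

Ratio total = 16. Expected counts: 160×9/16 = 90, 160×3/16 = 30, 160×3/16 = 30, 160×1/16 = 10.
χ² = (106−90)²/90 + (26−30)²/30 + (22−30)²/30 + (6−10)²/10
   = 2.8444 + 0.5333 + 2.1333 + 1.6000
Sum = 7.111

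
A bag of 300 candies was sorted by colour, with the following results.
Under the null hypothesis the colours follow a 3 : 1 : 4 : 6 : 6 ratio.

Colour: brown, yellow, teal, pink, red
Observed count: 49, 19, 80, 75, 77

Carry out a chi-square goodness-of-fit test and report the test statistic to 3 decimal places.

12.467

Ratio total = 20. Expected counts: 300×3/20 = 45, 300×1/20 = 15, 300×4/20 = 60, 300×6/20 = 90, 300×6/20 = 90.
brown: (49 − 45)²/45 = 16/45 = 0.3556
yellow: (19 − 15)²/15 = 16/15 = 1.0667
teal: (80 − 60)²/60 = 400/60 = 6.6667
pink: (75 − 90)²/90 = 225/90 = 2.5000
red: (77 − 90)²/90 = 169/90 = 1.8778
Sum = 12.467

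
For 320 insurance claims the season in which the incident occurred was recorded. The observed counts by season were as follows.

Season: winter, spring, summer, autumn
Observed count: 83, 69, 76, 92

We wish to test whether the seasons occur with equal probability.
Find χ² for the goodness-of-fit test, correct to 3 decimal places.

3.625

Expected count for each of the 4 categories: 320/4 = 80.
winter: (83 − 80)²/80 = 9/80 = 0.1125
spring: (69 − 80)²/80 = 121/80 = 1.5125
summer: (76 − 80)²/80 = 16/80 = 0.2000
autumn: (92 − 80)²/80 = 144/80 = 1.8000
Sum = 3.625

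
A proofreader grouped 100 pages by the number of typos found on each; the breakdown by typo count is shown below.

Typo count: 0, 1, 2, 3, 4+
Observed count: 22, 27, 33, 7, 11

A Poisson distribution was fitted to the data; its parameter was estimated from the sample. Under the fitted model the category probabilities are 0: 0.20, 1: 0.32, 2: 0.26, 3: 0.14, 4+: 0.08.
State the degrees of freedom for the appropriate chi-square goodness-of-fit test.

There are k = 5 categories and 1 parameter estimated from the data, so df = 5 − 1 − 1 = 3.

3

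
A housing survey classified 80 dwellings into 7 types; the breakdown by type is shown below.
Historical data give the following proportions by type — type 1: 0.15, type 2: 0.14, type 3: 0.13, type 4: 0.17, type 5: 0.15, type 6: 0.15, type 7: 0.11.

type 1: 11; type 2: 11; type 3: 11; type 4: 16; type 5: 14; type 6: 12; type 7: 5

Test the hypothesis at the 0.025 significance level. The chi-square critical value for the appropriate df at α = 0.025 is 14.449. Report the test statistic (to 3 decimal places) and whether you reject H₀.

Expected counts E_i = n·p_i: 80×0.15 = 12, 80×0.14 = 11.2, 80×0.13 = 10.4, 80×0.17 = 13.6, 80×0.15 = 12, 80×0.15 = 12, 80×0.11 = 8.8.
χ² = (11−12)²/12 + (11−11.2)²/11.2 + (11−10.4)²/10.4 + (16−13.6)²/13.6 + (14−12)²/12 + (12−12)²/12 + (5−8.8)²/8.8
   = 0.0833 + 0.0036 + 0.0346 + 0.4235 + 0.3333 + 0.0000 + 1.6409
Sum = 2.519
df = 6. Since 2.519 < 14.449, we do not reject H₀.

2.519; do not reject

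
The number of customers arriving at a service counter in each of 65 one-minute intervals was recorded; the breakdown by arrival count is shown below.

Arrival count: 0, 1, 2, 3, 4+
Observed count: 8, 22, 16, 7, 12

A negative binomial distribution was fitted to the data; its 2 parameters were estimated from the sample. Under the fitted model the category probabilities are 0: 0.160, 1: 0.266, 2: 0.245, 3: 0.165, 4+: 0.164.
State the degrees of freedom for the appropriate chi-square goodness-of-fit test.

2

There are k = 5 categories and 2 parameters estimated from the data, so df = 5 − 1 − 2 = 2.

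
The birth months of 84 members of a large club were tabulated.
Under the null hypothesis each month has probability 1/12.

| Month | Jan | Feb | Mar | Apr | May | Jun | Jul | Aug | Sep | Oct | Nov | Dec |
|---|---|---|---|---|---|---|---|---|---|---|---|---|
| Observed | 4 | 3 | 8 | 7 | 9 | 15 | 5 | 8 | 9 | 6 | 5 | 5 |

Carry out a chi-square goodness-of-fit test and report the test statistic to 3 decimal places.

16.000

Under H₀ each category has probability 1/12, so each expected count is 84/12 = 7.
χ² = (4−7)²/7 + (3−7)²/7 + (8−7)²/7 + (7−7)²/7 + (9−7)²/7 + (15−7)²/7 + (5−7)²/7 + (8−7)²/7 + (9−7)²/7 + (6−7)²/7 + (5−7)²/7 + (5−7)²/7
   = 1.2857 + 2.2857 + 0.1429 + 0.0000 + 0.5714 + 9.1429 + 0.5714 + 0.1429 + 0.5714 + 0.1429 + 0.5714 + 0.5714
Sum = 16.000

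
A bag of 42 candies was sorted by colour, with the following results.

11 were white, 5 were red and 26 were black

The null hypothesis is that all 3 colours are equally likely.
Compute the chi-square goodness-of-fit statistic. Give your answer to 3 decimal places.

16.714

Under H₀ each category has probability 1/3, so each expected count is 42/3 = 14.
white: (11 − 14)²/14 = 9/14 = 0.6429
red: (5 − 14)²/14 = 81/14 = 5.7857
black: (26 − 14)²/14 = 144/14 = 10.2857
Sum = 16.714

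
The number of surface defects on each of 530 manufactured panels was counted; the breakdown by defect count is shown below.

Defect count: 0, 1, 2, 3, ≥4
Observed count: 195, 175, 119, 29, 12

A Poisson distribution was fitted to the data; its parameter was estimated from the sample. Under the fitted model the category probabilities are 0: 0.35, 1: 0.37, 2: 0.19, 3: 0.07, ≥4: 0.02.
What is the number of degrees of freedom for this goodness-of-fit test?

3

There are k = 5 categories and 1 parameter estimated from the data, so df = 5 − 1 − 1 = 3.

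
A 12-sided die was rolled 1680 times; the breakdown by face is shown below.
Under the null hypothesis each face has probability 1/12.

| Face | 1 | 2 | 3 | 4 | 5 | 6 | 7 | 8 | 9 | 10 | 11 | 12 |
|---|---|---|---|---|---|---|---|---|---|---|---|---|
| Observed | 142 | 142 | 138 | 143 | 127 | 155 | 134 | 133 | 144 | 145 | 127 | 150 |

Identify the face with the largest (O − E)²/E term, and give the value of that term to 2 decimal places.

6, 1.61

Expected count for each of the 12 categories: 1680/12 = 140.
χ² = (142−140)²/140 + (142−140)²/140 + (138−140)²/140 + (143−140)²/140 + (127−140)²/140 + (155−140)²/140 + (134−140)²/140 + (133−140)²/140 + (144−140)²/140 + (145−140)²/140 + (127−140)²/140 + (150−140)²/140
   = 0.029 + 0.029 + 0.029 + 0.064 + 1.207 + 1.607 + 0.257 + 0.350 + 0.114 + 0.179 + 1.207 + 0.714
The largest term is for 6: 1.61.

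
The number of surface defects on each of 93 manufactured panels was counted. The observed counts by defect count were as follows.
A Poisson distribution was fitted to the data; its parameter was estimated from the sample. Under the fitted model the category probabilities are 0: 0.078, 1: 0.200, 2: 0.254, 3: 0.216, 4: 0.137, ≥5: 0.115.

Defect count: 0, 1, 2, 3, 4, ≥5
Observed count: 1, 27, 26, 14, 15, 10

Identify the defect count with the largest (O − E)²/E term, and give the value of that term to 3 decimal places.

0, 5.392

Expected counts E_i = n·p_i: 93×0.078 = 7.254, 93×0.200 = 18.6, 93×0.254 = 23.622, 93×0.216 = 20.088, 93×0.137 = 12.741, 93×0.115 = 10.695.
χ² = (1−7.254)²/7.254 + (27−18.6)²/18.6 + (26−23.622)²/23.622 + (14−20.088)²/20.088 + (15−12.741)²/12.741 + (10−10.695)²/10.695
   = 5.3919 + 3.7935 + 0.2394 + 1.8451 + 0.4005 + 0.0452
The largest term is for 0: 5.392.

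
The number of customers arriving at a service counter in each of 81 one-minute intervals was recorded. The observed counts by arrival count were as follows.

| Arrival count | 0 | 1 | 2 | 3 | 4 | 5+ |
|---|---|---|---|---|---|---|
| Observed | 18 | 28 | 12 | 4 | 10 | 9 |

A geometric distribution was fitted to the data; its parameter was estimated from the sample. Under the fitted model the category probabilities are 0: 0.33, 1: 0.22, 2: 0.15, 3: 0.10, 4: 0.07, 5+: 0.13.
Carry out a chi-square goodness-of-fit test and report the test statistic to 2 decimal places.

Expected counts E_i = n·p_i: 81×0.33 = 26.73, 81×0.22 = 17.82, 81×0.15 = 12.15, 81×0.10 = 8.1, 81×0.07 = 5.67, 81×0.13 = 10.53.
0: (18 − 26.73)²/26.73 = 76.2129/26.73 = 2.851
1: (28 − 17.82)²/17.82 = 103.6324/17.82 = 5.816
2: (12 − 12.15)²/12.15 = 0.0225/12.15 = 0.002
3: (4 − 8.1)²/8.1 = 16.81/8.1 = 2.075
4: (10 − 5.67)²/5.67 = 18.7489/5.67 = 3.307
5+: (9 − 10.53)²/10.53 = 2.3409/10.53 = 0.222
Sum = 14.27

14.27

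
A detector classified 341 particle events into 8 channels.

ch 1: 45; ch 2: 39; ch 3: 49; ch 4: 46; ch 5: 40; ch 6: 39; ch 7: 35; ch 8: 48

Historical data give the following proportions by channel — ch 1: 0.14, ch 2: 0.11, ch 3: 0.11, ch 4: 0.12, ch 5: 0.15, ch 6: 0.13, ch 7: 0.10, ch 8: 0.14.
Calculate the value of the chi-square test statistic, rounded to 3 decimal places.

Expected counts E_i = n·p_i: 341×0.14 = 47.74, 341×0.11 = 37.51, 341×0.11 = 37.51, 341×0.12 = 40.92, 341×0.15 = 51.15, 341×0.13 = 44.33, 341×0.10 = 34.1, 341×0.14 = 47.74.
cat         O        E   (O−E)²/E
ch 1       45    47.74     0.1573
ch 2       39    37.51     0.0592
ch 3       49    37.51     3.5196
ch 4       46    40.92     0.6307
ch 5       40    51.15     2.4305
ch 6       39    44.33     0.6409
ch 7       35     34.1     0.0238
ch 8       48    47.74     0.0014
Sum = 7.463

7.463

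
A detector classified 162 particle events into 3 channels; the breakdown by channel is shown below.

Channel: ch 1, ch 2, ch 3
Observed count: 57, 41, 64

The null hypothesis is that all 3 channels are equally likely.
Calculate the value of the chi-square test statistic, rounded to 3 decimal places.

5.148

Under H₀ each category has probability 1/3, so each expected count is 162/3 = 54.
χ² = (57−54)²/54 + (41−54)²/54 + (64−54)²/54
   = 0.1667 + 3.1296 + 1.8519
Sum = 5.148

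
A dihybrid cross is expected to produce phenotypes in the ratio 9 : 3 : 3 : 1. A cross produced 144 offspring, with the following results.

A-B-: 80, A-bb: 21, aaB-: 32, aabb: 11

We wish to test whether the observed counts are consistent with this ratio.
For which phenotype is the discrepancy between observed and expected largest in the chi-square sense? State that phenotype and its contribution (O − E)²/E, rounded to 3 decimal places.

Ratio total = 16. Expected counts: 144×9/16 = 81, 144×3/16 = 27, 144×3/16 = 27, 144×1/16 = 9.
χ² = (80−81)²/81 + (21−27)²/27 + (32−27)²/27 + (11−9)²/9
   = 0.0123 + 1.3333 + 0.9259 + 0.4444
The largest term is for A-bb: 1.333.

A-bb, 1.333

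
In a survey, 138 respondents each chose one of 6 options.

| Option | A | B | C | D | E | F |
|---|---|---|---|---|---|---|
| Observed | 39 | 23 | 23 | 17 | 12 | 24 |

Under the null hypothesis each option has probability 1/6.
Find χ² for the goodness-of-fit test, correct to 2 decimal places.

Under H₀ each category has probability 1/6, so each expected count is 138/6 = 23.
χ² = (39−23)²/23 + (23−23)²/23 + (23−23)²/23 + (17−23)²/23 + (12−23)²/23 + (24−23)²/23
   = 11.130 + 0.000 + 0.000 + 1.565 + 5.261 + 0.043
Sum = 18.00

18.00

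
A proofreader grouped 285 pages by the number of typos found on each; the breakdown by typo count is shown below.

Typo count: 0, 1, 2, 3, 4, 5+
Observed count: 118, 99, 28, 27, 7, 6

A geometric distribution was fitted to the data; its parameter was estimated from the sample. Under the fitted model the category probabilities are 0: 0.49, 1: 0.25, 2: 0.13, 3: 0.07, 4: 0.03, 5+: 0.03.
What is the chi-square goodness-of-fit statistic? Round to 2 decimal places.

Expected counts E_i = n·p_i: 285×0.49 = 139.65, 285×0.25 = 71.25, 285×0.13 = 37.05, 285×0.07 = 19.95, 285×0.03 = 8.55, 285×0.03 = 8.55.
0: (118 − 139.65)²/139.65 = 468.7225/139.65 = 3.356
1: (99 − 71.25)²/71.25 = 770.0625/71.25 = 10.808
2: (28 − 37.05)²/37.05 = 81.9025/37.05 = 2.211
3: (27 − 19.95)²/19.95 = 49.7025/19.95 = 2.491
4: (7 − 8.55)²/8.55 = 2.4025/8.55 = 0.281
5+: (6 − 8.55)²/8.55 = 6.5025/8.55 = 0.761
Sum = 19.91

19.91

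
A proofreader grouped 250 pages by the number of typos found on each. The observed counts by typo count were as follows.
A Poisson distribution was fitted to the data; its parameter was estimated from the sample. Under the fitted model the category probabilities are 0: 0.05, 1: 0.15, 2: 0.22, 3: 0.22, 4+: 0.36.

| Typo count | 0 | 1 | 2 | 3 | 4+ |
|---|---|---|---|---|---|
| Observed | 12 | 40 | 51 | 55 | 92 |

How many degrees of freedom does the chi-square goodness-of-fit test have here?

3

There are k = 5 categories and 1 parameter estimated from the data, so df = 5 − 1 − 1 = 3.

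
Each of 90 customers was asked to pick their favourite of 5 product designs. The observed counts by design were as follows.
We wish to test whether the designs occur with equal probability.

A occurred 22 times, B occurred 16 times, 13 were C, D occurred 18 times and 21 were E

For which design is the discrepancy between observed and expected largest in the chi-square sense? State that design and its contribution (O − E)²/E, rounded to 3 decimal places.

C, 1.389

Under H₀ each category has probability 1/5, so each expected count is 90/5 = 18.
A: (22 − 18)²/18 = 16/18 = 0.8889
B: (16 − 18)²/18 = 4/18 = 0.2222
C: (13 − 18)²/18 = 25/18 = 1.3889
D: (18 − 18)²/18 = 0/18 = 0.0000
E: (21 − 18)²/18 = 9/18 = 0.5000
The largest term is for C: 1.389.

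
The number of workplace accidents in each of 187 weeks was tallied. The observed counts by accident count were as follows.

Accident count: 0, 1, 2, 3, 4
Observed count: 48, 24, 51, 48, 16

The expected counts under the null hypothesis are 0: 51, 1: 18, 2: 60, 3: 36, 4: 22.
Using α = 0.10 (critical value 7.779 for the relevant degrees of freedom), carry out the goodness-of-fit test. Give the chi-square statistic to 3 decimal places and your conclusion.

9.163; reject

χ² = (48−51)²/51 + (24−18)²/18 + (51−60)²/60 + (48−36)²/36 + (16−22)²/22
   = 0.1765 + 2.0000 + 1.3500 + 4.0000 + 1.6364
Sum = 9.163
df = 4. Since 9.163 > 7.779, we reject H₀.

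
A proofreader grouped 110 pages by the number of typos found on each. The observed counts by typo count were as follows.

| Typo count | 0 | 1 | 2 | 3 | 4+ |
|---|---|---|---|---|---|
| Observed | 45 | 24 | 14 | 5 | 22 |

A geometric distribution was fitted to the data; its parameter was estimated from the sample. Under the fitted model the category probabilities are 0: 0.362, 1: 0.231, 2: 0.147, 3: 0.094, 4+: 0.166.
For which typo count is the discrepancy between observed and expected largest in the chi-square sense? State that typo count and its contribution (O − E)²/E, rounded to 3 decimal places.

3, 2.758

Expected counts E_i = n·p_i: 110×0.362 = 39.82, 110×0.231 = 25.41, 110×0.147 = 16.17, 110×0.094 = 10.34, 110×0.166 = 18.26.
0: (45 − 39.82)²/39.82 = 26.8324/39.82 = 0.6738
1: (24 − 25.41)²/25.41 = 1.9881/25.41 = 0.0782
2: (14 − 16.17)²/16.17 = 4.7089/16.17 = 0.2912
3: (5 − 10.34)²/10.34 = 28.5156/10.34 = 2.7578
4+: (22 − 18.26)²/18.26 = 13.9876/18.26 = 0.7660
The largest term is for 3: 2.758.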